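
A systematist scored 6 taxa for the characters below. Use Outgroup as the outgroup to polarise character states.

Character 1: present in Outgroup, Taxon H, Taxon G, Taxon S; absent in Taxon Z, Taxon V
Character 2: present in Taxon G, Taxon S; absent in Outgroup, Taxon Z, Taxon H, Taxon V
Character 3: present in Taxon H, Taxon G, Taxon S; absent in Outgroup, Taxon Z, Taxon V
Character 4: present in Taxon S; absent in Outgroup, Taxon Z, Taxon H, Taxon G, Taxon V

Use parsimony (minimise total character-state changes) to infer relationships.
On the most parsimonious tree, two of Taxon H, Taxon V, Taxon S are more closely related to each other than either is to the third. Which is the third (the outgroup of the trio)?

Character polarity is set by the outgroup: the derived state is whichever differs from the outgroup's state, so for Character 1 the derived state is 'absent', and for the remaining characters it is 'present'.
Only Taxon V and Taxon Z show the derived state 'absent' for Character 1, supporting them as a clade.
Character 2 (derived state 'present') is shared by Taxon G and Taxon S — a synapomorphy uniting that clade.
Character 3: derived state 'present' in Taxon G, Taxon H, and Taxon S only — synapomorphy for {Taxon G, Taxon H, Taxon S}.
Character 4 (derived state 'present') is unique to Taxon S (autapomorphy; uninformative for grouping).
Most parsimonious ingroup topology: ((Taxon Z,Taxon V),(Taxon H,(Taxon G,Taxon S))).
Taxon S and Taxon H share a more recent common ancestor with each other than either does with Taxon V, so Taxon V is the least closely related of the three.

Taxon V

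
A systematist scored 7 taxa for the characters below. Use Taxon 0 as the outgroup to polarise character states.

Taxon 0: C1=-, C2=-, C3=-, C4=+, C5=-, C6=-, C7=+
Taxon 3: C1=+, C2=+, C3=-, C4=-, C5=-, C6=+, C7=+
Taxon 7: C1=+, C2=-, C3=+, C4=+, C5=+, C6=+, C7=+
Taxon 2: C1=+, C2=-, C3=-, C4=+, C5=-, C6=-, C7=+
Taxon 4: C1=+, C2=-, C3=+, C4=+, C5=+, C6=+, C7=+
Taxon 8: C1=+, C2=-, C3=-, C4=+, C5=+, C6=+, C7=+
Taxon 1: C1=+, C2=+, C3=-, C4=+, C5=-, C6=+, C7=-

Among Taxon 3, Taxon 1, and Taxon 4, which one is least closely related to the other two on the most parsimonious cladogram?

Taxon 4

Character polarity is set by the outgroup: the derived state is whichever differs from the outgroup's state, so for C4, C7 the derived state is '-', and for the remaining characters it is '+'.
C1 (derived state '+') is shared by all ingroup taxa — unites the whole ingroup.
C2: derived state '+' in Taxon 1 and Taxon 3 only — synapomorphy for {Taxon 1, Taxon 3}.
C3 (derived state '+') is shared by Taxon 4 and Taxon 7 — a synapomorphy uniting that clade.
C4 (derived state '-') is unique to Taxon 3 (autapomorphy; uninformative for grouping).
Only Taxon 4, Taxon 7, and Taxon 8 show the derived state '+' for C5, supporting them as a clade.
C6 (derived state '+') is shared by Taxon 1, Taxon 3, Taxon 4, Taxon 7, and Taxon 8 — a synapomorphy uniting that clade.
C7: derived state '-' in Taxon 1 only — an autapomorphy, so it tells us nothing about relationships among taxa.
Most parsimonious ingroup topology: (((Taxon 3,Taxon 1),((Taxon 7,Taxon 4),Taxon 8)),Taxon 2).
Taxon 3 and Taxon 1 share a more recent common ancestor with each other than either does with Taxon 4, so Taxon 4 is the least closely related of the three.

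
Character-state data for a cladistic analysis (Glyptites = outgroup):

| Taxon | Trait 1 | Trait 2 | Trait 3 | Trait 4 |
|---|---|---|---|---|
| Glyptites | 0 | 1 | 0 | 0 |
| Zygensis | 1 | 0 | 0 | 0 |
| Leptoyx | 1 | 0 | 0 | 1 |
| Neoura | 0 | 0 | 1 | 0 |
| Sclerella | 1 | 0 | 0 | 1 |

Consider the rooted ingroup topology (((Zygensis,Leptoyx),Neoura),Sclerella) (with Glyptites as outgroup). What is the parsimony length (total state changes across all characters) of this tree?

Map each character onto (((Zygensis,Leptoyx),Neoura),Sclerella) (rooted by Glyptites) and count the minimum state changes it requires (Fitch parsimony):
Trait 1: 2; Trait 2: 1; Trait 3: 1; Trait 4: 2.
Total tree length = 6.

6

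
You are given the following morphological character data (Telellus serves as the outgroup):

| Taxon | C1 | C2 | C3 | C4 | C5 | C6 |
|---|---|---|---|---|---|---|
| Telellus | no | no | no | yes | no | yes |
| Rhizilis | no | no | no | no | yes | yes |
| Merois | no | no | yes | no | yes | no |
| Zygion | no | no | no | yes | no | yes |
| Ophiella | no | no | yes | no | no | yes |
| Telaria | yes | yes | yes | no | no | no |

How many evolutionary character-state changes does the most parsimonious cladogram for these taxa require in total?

Character polarity is set by the outgroup: the derived state is whichever differs from the outgroup's state, so for C4, C6 the derived state is 'no', and for the remaining characters it is 'yes'.
C1 (derived state 'yes') is unique to Telaria (autapomorphy; uninformative for grouping).
C2 (derived state 'yes') is unique to Telaria (autapomorphy; uninformative for grouping).
Only Merois, Ophiella, and Telaria show the derived state 'yes' for C3, supporting them as a clade.
Only Merois, Ophiella, Rhizilis, and Telaria show the derived state 'no' for C4, supporting them as a clade.
C5 (state 'yes') occurs in Merois and Rhizilis but conflicts with the nesting implied by the other characters — most parsimoniously interpreted as homoplasy.
Only Merois and Telaria show the derived state 'no' for C6, supporting them as a clade.
Most parsimonious ingroup topology: ((Rhizilis,((Merois,Telaria),Ophiella)),Zygion).
Changes per character on this tree: C1: 1; C2: 1; C3: 1; C4: 1; C5: 2; C6: 1.
Total = 7.

7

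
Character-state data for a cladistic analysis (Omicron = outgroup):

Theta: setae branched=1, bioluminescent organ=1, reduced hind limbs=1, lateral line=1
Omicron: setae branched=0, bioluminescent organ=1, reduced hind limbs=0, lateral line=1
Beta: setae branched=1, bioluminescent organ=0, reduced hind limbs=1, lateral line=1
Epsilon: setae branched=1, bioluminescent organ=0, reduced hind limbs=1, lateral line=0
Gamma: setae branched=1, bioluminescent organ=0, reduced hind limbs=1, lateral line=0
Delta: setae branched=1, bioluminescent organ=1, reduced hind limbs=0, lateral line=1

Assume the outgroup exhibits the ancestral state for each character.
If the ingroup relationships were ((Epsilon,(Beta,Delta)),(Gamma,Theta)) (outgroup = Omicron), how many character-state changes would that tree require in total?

Map each character onto ((Epsilon,(Beta,Delta)),(Gamma,Theta)) (rooted by Omicron) and count the minimum state changes it requires (Fitch parsimony):
setae branched: 1; bioluminescent organ: 3; reduced hind limbs: 2; lateral line: 2.
Total tree length = 8.

8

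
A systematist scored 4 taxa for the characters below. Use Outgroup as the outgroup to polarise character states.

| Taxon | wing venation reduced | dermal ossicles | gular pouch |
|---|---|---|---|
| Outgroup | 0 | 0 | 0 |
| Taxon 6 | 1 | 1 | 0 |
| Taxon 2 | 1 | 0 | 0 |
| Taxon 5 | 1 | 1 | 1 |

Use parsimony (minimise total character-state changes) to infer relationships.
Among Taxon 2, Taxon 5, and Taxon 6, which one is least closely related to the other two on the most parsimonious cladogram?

The outgroup has state '0' for every character, so '1' is the derived state throughout.
wing venation reduced (derived state '1') is shared by all ingroup taxa — unites the whole ingroup.
Only Taxon 5 and Taxon 6 show the derived state '1' for dermal ossicles, supporting them as a clade.
gular pouch: derived state '1' in Taxon 5 only — an autapomorphy, so it tells us nothing about relationships among taxa.
Most parsimonious ingroup topology: ((Taxon 6,Taxon 5),Taxon 2).
Taxon 5 and Taxon 6 share a more recent common ancestor with each other than either does with Taxon 2, so Taxon 2 is the least closely related of the three.

Taxon 2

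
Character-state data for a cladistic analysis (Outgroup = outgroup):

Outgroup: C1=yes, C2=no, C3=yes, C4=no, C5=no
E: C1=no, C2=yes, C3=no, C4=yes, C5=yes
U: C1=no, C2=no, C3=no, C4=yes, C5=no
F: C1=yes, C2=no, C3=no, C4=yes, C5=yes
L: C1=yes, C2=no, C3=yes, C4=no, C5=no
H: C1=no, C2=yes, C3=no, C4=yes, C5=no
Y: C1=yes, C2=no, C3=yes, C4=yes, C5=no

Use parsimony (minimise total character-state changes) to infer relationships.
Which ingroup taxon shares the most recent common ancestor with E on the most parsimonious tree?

H

Character polarity is set by the outgroup: the derived state is whichever differs from the outgroup's state, so for C1, C3 the derived state is 'no', and for the remaining characters it is 'yes'.
C1: derived state 'no' in E, H, and U only — synapomorphy for {E, H, U}.
C2: derived state 'yes' in E and H only — synapomorphy for {E, H}.
C3 (derived state 'no') is shared by E, F, H, and U — a synapomorphy uniting that clade.
Only E, F, H, U, and Y show the derived state 'yes' for C4, supporting them as a clade.
C5 (state 'yes') occurs in E and F but conflicts with the nesting implied by the other characters — most parsimoniously interpreted as homoplasy.
Most parsimonious ingroup topology: (((((E,H),U),F),Y),L).
E and H form a cherry on this tree, so they are sister taxa.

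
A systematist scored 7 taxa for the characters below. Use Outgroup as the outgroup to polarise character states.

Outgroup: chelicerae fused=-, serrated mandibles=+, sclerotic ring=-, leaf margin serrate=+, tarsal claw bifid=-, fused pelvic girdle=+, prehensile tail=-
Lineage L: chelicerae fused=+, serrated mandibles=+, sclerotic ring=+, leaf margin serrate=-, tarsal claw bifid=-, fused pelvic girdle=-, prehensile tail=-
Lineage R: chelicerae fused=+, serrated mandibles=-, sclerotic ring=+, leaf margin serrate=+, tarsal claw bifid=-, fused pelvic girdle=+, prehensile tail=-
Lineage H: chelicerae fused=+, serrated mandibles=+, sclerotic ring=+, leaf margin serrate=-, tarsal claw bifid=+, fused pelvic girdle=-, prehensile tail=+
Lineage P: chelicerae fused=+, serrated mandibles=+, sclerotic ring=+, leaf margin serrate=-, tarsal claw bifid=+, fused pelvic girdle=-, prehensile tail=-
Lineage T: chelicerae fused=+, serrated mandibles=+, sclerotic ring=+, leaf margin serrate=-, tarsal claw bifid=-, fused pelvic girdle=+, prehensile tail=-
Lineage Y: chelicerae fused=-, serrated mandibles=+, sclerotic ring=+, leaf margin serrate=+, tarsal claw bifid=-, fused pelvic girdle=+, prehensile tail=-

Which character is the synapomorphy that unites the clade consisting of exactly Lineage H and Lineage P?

tarsal claw bifid

Character polarity is set by the outgroup: the derived state is whichever differs from the outgroup's state, so for serrated mandibles, leaf margin serrate, fused pelvic girdle the derived state is '-', and for the remaining characters it is '+'.
chelicerae fused: derived state '+' in Lineage H, Lineage L, Lineage P, Lineage R, and Lineage T only — synapomorphy for {Lineage H, Lineage L, Lineage P, Lineage R, Lineage T}.
serrated mandibles (derived state '-') is unique to Lineage R (autapomorphy; uninformative for grouping).
sclerotic ring (derived state '+') is shared by all ingroup taxa — unites the whole ingroup.
Only Lineage H, Lineage L, Lineage P, and Lineage T show the derived state '-' for leaf margin serrate, supporting them as a clade.
Only Lineage H and Lineage P show the derived state '+' for tarsal claw bifid, supporting them as a clade.
fused pelvic girdle: derived state '-' in Lineage H, Lineage L, and Lineage P only — synapomorphy for {Lineage H, Lineage L, Lineage P}.
prehensile tail: derived state '+' in Lineage H only — an autapomorphy, so it tells us nothing about relationships among taxa.
Most parsimonious ingroup topology: ((((Lineage L,(Lineage H,Lineage P)),Lineage T),Lineage R),Lineage Y).
The clade {Lineage H, Lineage P} is supported by tarsal claw bifid: its derived state '+' occurs in exactly those taxa and in no other taxon (including the outgroup).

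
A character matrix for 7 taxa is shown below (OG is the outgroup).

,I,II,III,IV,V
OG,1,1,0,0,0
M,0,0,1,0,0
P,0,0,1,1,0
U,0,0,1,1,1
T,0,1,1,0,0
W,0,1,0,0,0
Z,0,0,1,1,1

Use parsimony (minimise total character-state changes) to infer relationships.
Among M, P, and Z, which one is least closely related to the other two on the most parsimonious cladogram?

Character polarity is set by the outgroup: the derived state is whichever differs from the outgroup's state, so for I, II the derived state is '0', and for the remaining characters it is '1'.
All ingroup taxa share the derived state '0' for I; it defines the ingroup but does not resolve relationships within it.
II: derived state '0' in M, P, U, and Z only — synapomorphy for {M, P, U, Z}.
III (derived state '1') is shared by M, P, T, U, and Z — a synapomorphy uniting that clade.
IV (derived state '1') is shared by P, U, and Z — a synapomorphy uniting that clade.
V: derived state '1' in U and Z only — synapomorphy for {U, Z}.
Most parsimonious ingroup topology: (((M,(P,(U,Z))),T),W).
P and Z share a more recent common ancestor with each other than either does with M, so M is the least closely related of the three.

M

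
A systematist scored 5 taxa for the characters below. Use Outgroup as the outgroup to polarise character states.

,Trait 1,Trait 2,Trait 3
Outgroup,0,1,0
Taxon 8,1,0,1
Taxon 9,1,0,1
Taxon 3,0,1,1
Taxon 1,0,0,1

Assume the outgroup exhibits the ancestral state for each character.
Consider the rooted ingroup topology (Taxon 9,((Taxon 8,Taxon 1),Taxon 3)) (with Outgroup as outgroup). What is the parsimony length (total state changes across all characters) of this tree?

Map each character onto (Taxon 9,((Taxon 8,Taxon 1),Taxon 3)) (rooted by Outgroup) and count the minimum state changes it requires (Fitch parsimony):
Trait 1: 2; Trait 2: 2; Trait 3: 1.
Total tree length = 5.

5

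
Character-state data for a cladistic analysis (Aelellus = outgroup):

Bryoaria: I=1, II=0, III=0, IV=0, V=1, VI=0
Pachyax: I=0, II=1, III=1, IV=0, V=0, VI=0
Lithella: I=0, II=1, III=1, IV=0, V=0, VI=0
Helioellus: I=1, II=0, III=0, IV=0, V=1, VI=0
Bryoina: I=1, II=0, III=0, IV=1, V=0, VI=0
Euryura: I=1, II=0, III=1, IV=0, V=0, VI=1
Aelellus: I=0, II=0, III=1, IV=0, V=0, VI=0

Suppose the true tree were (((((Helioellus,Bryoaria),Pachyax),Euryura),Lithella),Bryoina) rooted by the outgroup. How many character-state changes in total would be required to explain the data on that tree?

10

Map each character onto (((((Helioellus,Bryoaria),Pachyax),Euryura),Lithella),Bryoina) (rooted by Aelellus) and count the minimum state changes it requires (Fitch parsimony):
I: 3; II: 2; III: 2; IV: 1; V: 1; VI: 1.
Total tree length = 10.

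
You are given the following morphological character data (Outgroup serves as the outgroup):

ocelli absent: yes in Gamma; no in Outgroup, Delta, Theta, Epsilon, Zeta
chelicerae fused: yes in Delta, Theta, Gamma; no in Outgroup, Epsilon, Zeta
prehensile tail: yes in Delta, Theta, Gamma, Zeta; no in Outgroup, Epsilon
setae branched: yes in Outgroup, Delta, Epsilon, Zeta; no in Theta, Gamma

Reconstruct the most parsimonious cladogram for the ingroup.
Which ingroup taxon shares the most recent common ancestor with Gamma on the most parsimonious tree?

Theta

Character polarity is set by the outgroup: the derived state is whichever differs from the outgroup's state, so for setae branched the derived state is 'no', and for the remaining characters it is 'yes'.
ocelli absent: derived state 'yes' in Gamma only — an autapomorphy, so it tells us nothing about relationships among taxa.
chelicerae fused: derived state 'yes' in Delta, Gamma, and Theta only — synapomorphy for {Delta, Gamma, Theta}.
prehensile tail (derived state 'yes') is shared by Delta, Gamma, Theta, and Zeta — a synapomorphy uniting that clade.
setae branched: derived state 'no' in Gamma and Theta only — synapomorphy for {Gamma, Theta}.
Most parsimonious ingroup topology: (((Delta,(Theta,Gamma)),Zeta),Epsilon).
Gamma and Theta form a cherry on this tree, so they are sister taxa.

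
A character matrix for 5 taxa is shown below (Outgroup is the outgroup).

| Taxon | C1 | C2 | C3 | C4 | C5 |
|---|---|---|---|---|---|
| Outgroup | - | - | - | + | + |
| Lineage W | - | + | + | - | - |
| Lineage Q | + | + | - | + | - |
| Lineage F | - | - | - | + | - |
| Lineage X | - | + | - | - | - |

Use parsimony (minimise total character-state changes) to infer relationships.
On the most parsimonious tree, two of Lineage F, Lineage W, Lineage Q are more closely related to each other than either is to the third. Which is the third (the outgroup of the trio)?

Lineage F

Character polarity is set by the outgroup: the derived state is whichever differs from the outgroup's state, so for C4, C5 the derived state is '-', and for the remaining characters it is '+'.
C1 (derived state '+') is unique to Lineage Q (autapomorphy; uninformative for grouping).
C2 (derived state '+') is shared by Lineage Q, Lineage W, and Lineage X — a synapomorphy uniting that clade.
C3 (derived state '+') is unique to Lineage W (autapomorphy; uninformative for grouping).
C4 (derived state '-') is shared by Lineage W and Lineage X — a synapomorphy uniting that clade.
C5 (derived state '-') is shared by all ingroup taxa — unites the whole ingroup.
Most parsimonious ingroup topology: (((Lineage W,Lineage X),Lineage Q),Lineage F).
Lineage Q and Lineage W share a more recent common ancestor with each other than either does with Lineage F, so Lineage F is the least closely related of the three.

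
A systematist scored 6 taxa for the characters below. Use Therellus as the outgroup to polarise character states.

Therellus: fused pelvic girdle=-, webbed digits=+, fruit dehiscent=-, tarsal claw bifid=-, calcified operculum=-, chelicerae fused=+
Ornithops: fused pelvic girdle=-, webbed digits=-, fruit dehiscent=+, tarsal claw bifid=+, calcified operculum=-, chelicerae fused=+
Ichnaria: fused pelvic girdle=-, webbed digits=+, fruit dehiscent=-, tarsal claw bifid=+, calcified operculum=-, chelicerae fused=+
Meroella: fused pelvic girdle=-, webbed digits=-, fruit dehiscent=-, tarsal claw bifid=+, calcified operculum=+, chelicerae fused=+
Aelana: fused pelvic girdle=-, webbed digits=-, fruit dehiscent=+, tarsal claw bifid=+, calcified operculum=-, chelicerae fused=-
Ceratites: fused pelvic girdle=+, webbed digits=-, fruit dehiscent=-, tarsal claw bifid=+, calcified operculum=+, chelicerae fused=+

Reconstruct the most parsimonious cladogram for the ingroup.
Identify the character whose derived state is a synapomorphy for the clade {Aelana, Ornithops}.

fruit dehiscent

Character polarity is set by the outgroup: the derived state is whichever differs from the outgroup's state, so for webbed digits, chelicerae fused the derived state is '-', and for the remaining characters it is '+'.
fused pelvic girdle (derived state '+') is unique to Ceratites (autapomorphy; uninformative for grouping).
Only Aelana, Ceratites, Meroella, and Ornithops show the derived state '-' for webbed digits, supporting them as a clade.
Only Aelana and Ornithops show the derived state '+' for fruit dehiscent, supporting them as a clade.
tarsal claw bifid (derived state '+') is shared by all ingroup taxa — unites the whole ingroup.
Only Ceratites and Meroella show the derived state '+' for calcified operculum, supporting them as a clade.
chelicerae fused (derived state '-') is unique to Aelana (autapomorphy; uninformative for grouping).
Most parsimonious ingroup topology: (((Ornithops,Aelana),(Meroella,Ceratites)),Ichnaria).
The clade {Aelana, Ornithops} is supported by fruit dehiscent: its derived state '+' occurs in exactly those taxa and in no other taxon (including the outgroup).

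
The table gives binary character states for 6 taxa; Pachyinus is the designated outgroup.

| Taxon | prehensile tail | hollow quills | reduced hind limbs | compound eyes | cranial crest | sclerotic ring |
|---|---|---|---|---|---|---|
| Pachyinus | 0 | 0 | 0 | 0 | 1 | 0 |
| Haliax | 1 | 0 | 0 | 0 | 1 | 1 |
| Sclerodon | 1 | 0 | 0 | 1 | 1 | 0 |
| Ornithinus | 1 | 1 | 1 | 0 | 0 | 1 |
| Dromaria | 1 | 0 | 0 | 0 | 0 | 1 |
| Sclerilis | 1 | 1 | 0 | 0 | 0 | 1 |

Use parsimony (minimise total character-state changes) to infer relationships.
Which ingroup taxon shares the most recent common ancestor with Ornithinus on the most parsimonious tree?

Character polarity is set by the outgroup: the derived state is whichever differs from the outgroup's state, so for cranial crest the derived state is '0', and for the remaining characters it is '1'.
prehensile tail (derived state '1') is shared by all ingroup taxa — unites the whole ingroup.
Only Ornithinus and Sclerilis show the derived state '1' for hollow quills, supporting them as a clade.
reduced hind limbs (derived state '1') is unique to Ornithinus (autapomorphy; uninformative for grouping).
compound eyes: derived state '1' in Sclerodon only — an autapomorphy, so it tells us nothing about relationships among taxa.
cranial crest: derived state '0' in Dromaria, Ornithinus, and Sclerilis only — synapomorphy for {Dromaria, Ornithinus, Sclerilis}.
Only Dromaria, Haliax, Ornithinus, and Sclerilis show the derived state '1' for sclerotic ring, supporting them as a clade.
Most parsimonious ingroup topology: (((Dromaria,(Ornithinus,Sclerilis)),Haliax),Sclerodon).
Ornithinus and Sclerilis form a cherry on this tree, so they are sister taxa.

Sclerilis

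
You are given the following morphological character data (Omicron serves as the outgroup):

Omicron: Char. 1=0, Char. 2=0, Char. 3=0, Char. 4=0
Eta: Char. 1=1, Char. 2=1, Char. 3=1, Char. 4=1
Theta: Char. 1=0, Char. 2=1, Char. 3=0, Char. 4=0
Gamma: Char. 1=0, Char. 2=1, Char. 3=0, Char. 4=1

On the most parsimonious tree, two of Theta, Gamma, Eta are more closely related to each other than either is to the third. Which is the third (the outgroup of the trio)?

The outgroup has state '0' for every character, so '1' is the derived state throughout.
Char. 1 (derived state '1') is unique to Eta (autapomorphy; uninformative for grouping).
All ingroup taxa share the derived state '1' for Char. 2; it defines the ingroup but does not resolve relationships within it.
Char. 3 (derived state '1') is unique to Eta (autapomorphy; uninformative for grouping).
Char. 4: derived state '1' in Eta and Gamma only — synapomorphy for {Eta, Gamma}.
Most parsimonious ingroup topology: ((Eta,Gamma),Theta).
Gamma and Eta share a more recent common ancestor with each other than either does with Theta, so Theta is the least closely related of the three.

Theta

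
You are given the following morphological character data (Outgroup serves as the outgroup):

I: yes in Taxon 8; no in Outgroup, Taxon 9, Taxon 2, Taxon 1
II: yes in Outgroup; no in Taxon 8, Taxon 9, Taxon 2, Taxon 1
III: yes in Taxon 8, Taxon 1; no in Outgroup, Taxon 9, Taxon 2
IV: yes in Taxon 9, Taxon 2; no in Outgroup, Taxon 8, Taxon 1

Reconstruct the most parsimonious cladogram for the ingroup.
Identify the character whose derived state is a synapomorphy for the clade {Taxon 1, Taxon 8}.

III

Character polarity is set by the outgroup: the derived state is whichever differs from the outgroup's state, so for II the derived state is 'no', and for the remaining characters it is 'yes'.
I: derived state 'yes' in Taxon 8 only — an autapomorphy, so it tells us nothing about relationships among taxa.
All ingroup taxa share the derived state 'no' for II; it defines the ingroup but does not resolve relationships within it.
Only Taxon 1 and Taxon 8 show the derived state 'yes' for III, supporting them as a clade.
IV (derived state 'yes') is shared by Taxon 2 and Taxon 9 — a synapomorphy uniting that clade.
Most parsimonious ingroup topology: ((Taxon 8,Taxon 1),(Taxon 9,Taxon 2)).
The clade {Taxon 1, Taxon 8} is supported by III: its derived state 'yes' occurs in exactly those taxa and in no other taxon (including the outgroup).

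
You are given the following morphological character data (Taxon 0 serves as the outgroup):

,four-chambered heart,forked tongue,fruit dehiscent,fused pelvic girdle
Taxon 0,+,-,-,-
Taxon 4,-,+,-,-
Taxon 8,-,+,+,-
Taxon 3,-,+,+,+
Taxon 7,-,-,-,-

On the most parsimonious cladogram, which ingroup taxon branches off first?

Taxon 7

Character polarity is set by the outgroup: the derived state is whichever differs from the outgroup's state, so for four-chambered heart the derived state is '-', and for the remaining characters it is '+'.
All ingroup taxa share the derived state '-' for four-chambered heart; it defines the ingroup but does not resolve relationships within it.
forked tongue (derived state '+') is shared by Taxon 3, Taxon 4, and Taxon 8 — a synapomorphy uniting that clade.
fruit dehiscent: derived state '+' in Taxon 3 and Taxon 8 only — synapomorphy for {Taxon 3, Taxon 8}.
fused pelvic girdle (derived state '+') is unique to Taxon 3 (autapomorphy; uninformative for grouping).
Most parsimonious ingroup topology: ((Taxon 4,(Taxon 8,Taxon 3)),Taxon 7).
Taxon 7 is sister to the clade containing all other ingroup taxa, so it is the earliest-diverging (most basal) ingroup lineage.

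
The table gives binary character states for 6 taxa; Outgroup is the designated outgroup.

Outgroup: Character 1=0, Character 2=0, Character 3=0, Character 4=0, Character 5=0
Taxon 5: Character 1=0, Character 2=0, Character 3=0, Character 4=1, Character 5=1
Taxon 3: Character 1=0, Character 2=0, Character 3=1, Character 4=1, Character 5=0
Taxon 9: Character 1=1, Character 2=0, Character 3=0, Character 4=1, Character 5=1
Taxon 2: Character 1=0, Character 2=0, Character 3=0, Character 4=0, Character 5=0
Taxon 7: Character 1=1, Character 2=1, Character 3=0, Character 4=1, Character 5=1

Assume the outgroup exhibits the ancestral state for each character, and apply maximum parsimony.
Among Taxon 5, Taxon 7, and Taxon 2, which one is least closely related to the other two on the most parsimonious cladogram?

The outgroup has state '0' for every character, so '1' is the derived state throughout.
Only Taxon 7 and Taxon 9 show the derived state '1' for Character 1, supporting them as a clade.
Character 2 (derived state '1') is unique to Taxon 7 (autapomorphy; uninformative for grouping).
Character 3: derived state '1' in Taxon 3 only — an autapomorphy, so it tells us nothing about relationships among taxa.
Character 4: derived state '1' in Taxon 3, Taxon 5, Taxon 7, and Taxon 9 only — synapomorphy for {Taxon 3, Taxon 5, Taxon 7, Taxon 9}.
Only Taxon 5, Taxon 7, and Taxon 9 show the derived state '1' for Character 5, supporting them as a clade.
Most parsimonious ingroup topology: (((Taxon 5,(Taxon 9,Taxon 7)),Taxon 3),Taxon 2).
Taxon 7 and Taxon 5 share a more recent common ancestor with each other than either does with Taxon 2, so Taxon 2 is the least closely related of the three.

Taxon 2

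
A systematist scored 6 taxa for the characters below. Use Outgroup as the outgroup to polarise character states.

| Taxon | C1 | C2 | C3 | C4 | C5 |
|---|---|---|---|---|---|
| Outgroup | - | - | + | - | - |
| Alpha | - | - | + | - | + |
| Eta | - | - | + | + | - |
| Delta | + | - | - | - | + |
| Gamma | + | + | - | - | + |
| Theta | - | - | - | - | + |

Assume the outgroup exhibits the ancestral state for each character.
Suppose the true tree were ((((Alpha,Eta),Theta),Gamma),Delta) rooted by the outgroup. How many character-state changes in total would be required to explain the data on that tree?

8

Map each character onto ((((Alpha,Eta),Theta),Gamma),Delta) (rooted by Outgroup) and count the minimum state changes it requires (Fitch parsimony):
C1: 2; C2: 1; C3: 2; C4: 1; C5: 2.
Total tree length = 8.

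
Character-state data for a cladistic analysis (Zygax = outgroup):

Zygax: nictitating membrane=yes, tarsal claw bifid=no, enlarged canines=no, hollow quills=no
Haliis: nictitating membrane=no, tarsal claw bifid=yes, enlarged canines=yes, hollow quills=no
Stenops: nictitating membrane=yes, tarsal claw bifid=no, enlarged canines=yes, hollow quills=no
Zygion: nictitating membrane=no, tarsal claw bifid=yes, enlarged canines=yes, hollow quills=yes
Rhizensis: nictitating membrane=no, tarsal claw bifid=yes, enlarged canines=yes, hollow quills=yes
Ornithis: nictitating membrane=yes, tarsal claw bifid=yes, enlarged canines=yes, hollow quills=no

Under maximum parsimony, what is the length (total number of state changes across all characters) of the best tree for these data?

4

Character polarity is set by the outgroup: the derived state is whichever differs from the outgroup's state, so for nictitating membrane the derived state is 'no', and for the remaining characters it is 'yes'.
nictitating membrane (derived state 'no') is shared by Haliis, Rhizensis, and Zygion — a synapomorphy uniting that clade.
Only Haliis, Ornithis, Rhizensis, and Zygion show the derived state 'yes' for tarsal claw bifid, supporting them as a clade.
enlarged canines (derived state 'yes') is shared by all ingroup taxa — unites the whole ingroup.
hollow quills: derived state 'yes' in Rhizensis and Zygion only — synapomorphy for {Rhizensis, Zygion}.
Most parsimonious ingroup topology: ((((Zygion,Rhizensis),Haliis),Ornithis),Stenops).
Changes per character on this tree: nictitating membrane: 1; tarsal claw bifid: 1; enlarged canines: 1; hollow quills: 1.
Total = 4.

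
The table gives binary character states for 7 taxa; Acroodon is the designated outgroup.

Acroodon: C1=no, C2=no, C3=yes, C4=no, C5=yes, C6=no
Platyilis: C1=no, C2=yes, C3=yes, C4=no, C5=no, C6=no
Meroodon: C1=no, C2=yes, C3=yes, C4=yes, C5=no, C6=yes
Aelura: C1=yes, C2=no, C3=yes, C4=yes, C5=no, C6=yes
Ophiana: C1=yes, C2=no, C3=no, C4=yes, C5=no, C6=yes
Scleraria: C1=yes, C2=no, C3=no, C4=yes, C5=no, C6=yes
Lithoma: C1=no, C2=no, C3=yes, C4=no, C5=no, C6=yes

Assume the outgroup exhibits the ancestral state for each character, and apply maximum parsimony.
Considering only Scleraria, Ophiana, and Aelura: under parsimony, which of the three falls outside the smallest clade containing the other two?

Aelura

Character polarity is set by the outgroup: the derived state is whichever differs from the outgroup's state, so for C3, C5 the derived state is 'no', and for the remaining characters it is 'yes'.
Only Aelura, Ophiana, and Scleraria show the derived state 'yes' for C1, supporting them as a clade.
C2 groups Meroodon and Platyilis, which is incompatible with the clades supported by the remaining characters; treating it as convergent (homoplasy) costs fewer steps than any alternative tree.
C3: derived state 'no' in Ophiana and Scleraria only — synapomorphy for {Ophiana, Scleraria}.
C4: derived state 'yes' in Aelura, Meroodon, Ophiana, and Scleraria only — synapomorphy for {Aelura, Meroodon, Ophiana, Scleraria}.
C5 (derived state 'no') is shared by all ingroup taxa — unites the whole ingroup.
C6: derived state 'yes' in Aelura, Lithoma, Meroodon, Ophiana, and Scleraria only — synapomorphy for {Aelura, Lithoma, Meroodon, Ophiana, Scleraria}.
Most parsimonious ingroup topology: (Platyilis,((Meroodon,(Aelura,(Ophiana,Scleraria))),Lithoma)).
Scleraria and Ophiana share a more recent common ancestor with each other than either does with Aelura, so Aelura is the least closely related of the three.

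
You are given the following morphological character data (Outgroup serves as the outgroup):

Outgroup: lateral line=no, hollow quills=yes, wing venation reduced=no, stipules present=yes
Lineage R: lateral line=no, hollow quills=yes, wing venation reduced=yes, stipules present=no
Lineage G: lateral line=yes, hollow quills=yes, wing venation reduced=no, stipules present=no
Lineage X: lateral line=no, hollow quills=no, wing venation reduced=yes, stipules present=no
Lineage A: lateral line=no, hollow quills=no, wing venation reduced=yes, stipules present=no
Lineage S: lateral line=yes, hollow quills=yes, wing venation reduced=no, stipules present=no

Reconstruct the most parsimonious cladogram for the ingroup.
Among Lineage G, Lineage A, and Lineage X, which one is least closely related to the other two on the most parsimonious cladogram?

Lineage G

Character polarity is set by the outgroup: the derived state is whichever differs from the outgroup's state, so for hollow quills, stipules present the derived state is 'no', and for the remaining characters it is 'yes'.
lateral line: derived state 'yes' in Lineage G and Lineage S only — synapomorphy for {Lineage G, Lineage S}.
Only Lineage A and Lineage X show the derived state 'no' for hollow quills, supporting them as a clade.
wing venation reduced (derived state 'yes') is shared by Lineage A, Lineage R, and Lineage X — a synapomorphy uniting that clade.
All ingroup taxa share the derived state 'no' for stipules present; it defines the ingroup but does not resolve relationships within it.
Most parsimonious ingroup topology: ((Lineage R,(Lineage X,Lineage A)),(Lineage G,Lineage S)).
Lineage A and Lineage X share a more recent common ancestor with each other than either does with Lineage G, so Lineage G is the least closely related of the three.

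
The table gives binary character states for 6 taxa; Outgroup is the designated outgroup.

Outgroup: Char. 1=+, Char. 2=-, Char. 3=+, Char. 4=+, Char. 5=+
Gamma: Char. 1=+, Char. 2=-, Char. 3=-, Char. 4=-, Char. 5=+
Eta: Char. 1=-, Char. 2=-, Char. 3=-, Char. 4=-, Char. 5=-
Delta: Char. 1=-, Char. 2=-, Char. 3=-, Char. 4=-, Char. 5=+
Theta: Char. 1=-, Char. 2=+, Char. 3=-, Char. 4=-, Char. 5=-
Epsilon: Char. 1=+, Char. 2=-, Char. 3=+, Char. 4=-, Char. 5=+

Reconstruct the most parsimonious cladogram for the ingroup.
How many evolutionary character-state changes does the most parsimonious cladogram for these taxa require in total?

Character polarity is set by the outgroup: the derived state is whichever differs from the outgroup's state, so for Char. 1, Char. 3, Char. 4, Char. 5 the derived state is '-', and for the remaining characters it is '+'.
Char. 1: derived state '-' in Delta, Eta, and Theta only — synapomorphy for {Delta, Eta, Theta}.
Char. 2 (derived state '+') is unique to Theta (autapomorphy; uninformative for grouping).
Char. 3: derived state '-' in Delta, Eta, Gamma, and Theta only — synapomorphy for {Delta, Eta, Gamma, Theta}.
Char. 4 (derived state '-') is shared by all ingroup taxa — unites the whole ingroup.
Char. 5 (derived state '-') is shared by Eta and Theta — a synapomorphy uniting that clade.
Most parsimonious ingroup topology: ((Gamma,((Eta,Theta),Delta)),Epsilon).
Changes per character on this tree: Char. 1: 1; Char. 2: 1; Char. 3: 1; Char. 4: 1; Char. 5: 1.
Total = 5.

5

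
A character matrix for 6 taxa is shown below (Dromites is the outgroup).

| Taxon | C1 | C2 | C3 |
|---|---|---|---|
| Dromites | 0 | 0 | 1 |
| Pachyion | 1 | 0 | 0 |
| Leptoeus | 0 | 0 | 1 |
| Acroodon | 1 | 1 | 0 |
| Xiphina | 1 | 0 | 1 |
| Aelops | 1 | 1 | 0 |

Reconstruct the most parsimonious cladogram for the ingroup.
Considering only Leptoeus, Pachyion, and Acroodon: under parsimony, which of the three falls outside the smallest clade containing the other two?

Leptoeus

Character polarity is set by the outgroup: the derived state is whichever differs from the outgroup's state, so for C3 the derived state is '0', and for the remaining characters it is '1'.
Only Acroodon, Aelops, Pachyion, and Xiphina show the derived state '1' for C1, supporting them as a clade.
C2: derived state '1' in Acroodon and Aelops only — synapomorphy for {Acroodon, Aelops}.
C3: derived state '0' in Acroodon, Aelops, and Pachyion only — synapomorphy for {Acroodon, Aelops, Pachyion}.
Most parsimonious ingroup topology: (((Pachyion,(Acroodon,Aelops)),Xiphina),Leptoeus).
Pachyion and Acroodon share a more recent common ancestor with each other than either does with Leptoeus, so Leptoeus is the least closely related of the three.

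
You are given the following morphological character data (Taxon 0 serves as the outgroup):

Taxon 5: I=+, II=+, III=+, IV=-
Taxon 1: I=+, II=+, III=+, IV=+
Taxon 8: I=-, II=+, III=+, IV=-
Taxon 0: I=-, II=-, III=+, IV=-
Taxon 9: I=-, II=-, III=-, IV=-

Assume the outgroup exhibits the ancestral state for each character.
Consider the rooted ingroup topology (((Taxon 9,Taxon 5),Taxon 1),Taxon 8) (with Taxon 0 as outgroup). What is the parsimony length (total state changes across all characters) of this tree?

Map each character onto (((Taxon 9,Taxon 5),Taxon 1),Taxon 8) (rooted by Taxon 0) and count the minimum state changes it requires (Fitch parsimony):
I: 2; II: 2; III: 1; IV: 1.
Total tree length = 6.

6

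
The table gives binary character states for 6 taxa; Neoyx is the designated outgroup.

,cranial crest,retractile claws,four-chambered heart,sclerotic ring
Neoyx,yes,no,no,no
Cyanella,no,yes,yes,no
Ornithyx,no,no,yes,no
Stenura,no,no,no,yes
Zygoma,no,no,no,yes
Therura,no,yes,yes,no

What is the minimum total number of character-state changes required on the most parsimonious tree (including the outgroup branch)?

4

Character polarity is set by the outgroup: the derived state is whichever differs from the outgroup's state, so for cranial crest the derived state is 'no', and for the remaining characters it is 'yes'.
cranial crest (derived state 'no') is shared by all ingroup taxa — unites the whole ingroup.
retractile claws: derived state 'yes' in Cyanella and Therura only — synapomorphy for {Cyanella, Therura}.
Only Cyanella, Ornithyx, and Therura show the derived state 'yes' for four-chambered heart, supporting them as a clade.
sclerotic ring: derived state 'yes' in Stenura and Zygoma only — synapomorphy for {Stenura, Zygoma}.
Most parsimonious ingroup topology: (((Cyanella,Therura),Ornithyx),(Stenura,Zygoma)).
Changes per character on this tree: cranial crest: 1; retractile claws: 1; four-chambered heart: 1; sclerotic ring: 1.
Total = 4.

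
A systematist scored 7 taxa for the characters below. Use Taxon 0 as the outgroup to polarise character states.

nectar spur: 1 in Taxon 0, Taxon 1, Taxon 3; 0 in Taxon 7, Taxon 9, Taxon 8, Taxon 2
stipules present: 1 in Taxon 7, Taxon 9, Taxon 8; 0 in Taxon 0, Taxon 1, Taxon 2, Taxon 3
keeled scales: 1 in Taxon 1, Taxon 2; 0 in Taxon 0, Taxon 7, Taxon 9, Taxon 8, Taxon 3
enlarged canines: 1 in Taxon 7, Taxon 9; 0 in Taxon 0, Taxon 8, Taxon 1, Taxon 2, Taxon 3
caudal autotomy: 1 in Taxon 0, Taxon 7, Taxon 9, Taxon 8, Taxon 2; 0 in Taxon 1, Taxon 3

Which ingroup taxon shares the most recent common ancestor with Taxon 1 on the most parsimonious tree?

Character polarity is set by the outgroup: the derived state is whichever differs from the outgroup's state, so for nectar spur, caudal autotomy the derived state is '0', and for the remaining characters it is '1'.
Only Taxon 2, Taxon 7, Taxon 8, and Taxon 9 show the derived state '0' for nectar spur, supporting them as a clade.
stipules present: derived state '1' in Taxon 7, Taxon 8, and Taxon 9 only — synapomorphy for {Taxon 7, Taxon 8, Taxon 9}.
keeled scales groups Taxon 1 and Taxon 2, which is incompatible with the clades supported by the remaining characters; treating it as convergent (homoplasy) costs fewer steps than any alternative tree.
Only Taxon 7 and Taxon 9 show the derived state '1' for enlarged canines, supporting them as a clade.
Only Taxon 1 and Taxon 3 show the derived state '0' for caudal autotomy, supporting them as a clade.
Most parsimonious ingroup topology: ((((Taxon 7,Taxon 9),Taxon 8),Taxon 2),(Taxon 1,Taxon 3)).
Taxon 1 and Taxon 3 form a cherry on this tree, so they are sister taxa.

Taxon 3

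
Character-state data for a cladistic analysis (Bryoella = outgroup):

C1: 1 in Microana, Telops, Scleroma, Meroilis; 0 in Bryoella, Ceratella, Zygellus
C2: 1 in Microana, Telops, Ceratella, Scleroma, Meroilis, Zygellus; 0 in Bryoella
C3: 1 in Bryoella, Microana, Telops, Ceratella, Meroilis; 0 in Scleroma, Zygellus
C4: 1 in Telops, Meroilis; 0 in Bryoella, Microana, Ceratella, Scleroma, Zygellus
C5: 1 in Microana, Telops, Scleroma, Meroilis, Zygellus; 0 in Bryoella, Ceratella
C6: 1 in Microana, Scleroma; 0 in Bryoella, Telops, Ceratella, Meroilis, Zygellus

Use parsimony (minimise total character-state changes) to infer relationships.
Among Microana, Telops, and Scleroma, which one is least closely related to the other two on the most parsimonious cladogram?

Character polarity is set by the outgroup: the derived state is whichever differs from the outgroup's state, so for C3 the derived state is '0', and for the remaining characters it is '1'.
C1: derived state '1' in Meroilis, Microana, Scleroma, and Telops only — synapomorphy for {Meroilis, Microana, Scleroma, Telops}.
All ingroup taxa share the derived state '1' for C2; it defines the ingroup but does not resolve relationships within it.
C3 groups Scleroma and Zygellus, which is incompatible with the clades supported by the remaining characters; treating it as convergent (homoplasy) costs fewer steps than any alternative tree.
C4 (derived state '1') is shared by Meroilis and Telops — a synapomorphy uniting that clade.
C5: derived state '1' in Meroilis, Microana, Scleroma, Telops, and Zygellus only — synapomorphy for {Meroilis, Microana, Scleroma, Telops, Zygellus}.
C6 (derived state '1') is shared by Microana and Scleroma — a synapomorphy uniting that clade.
Most parsimonious ingroup topology: ((((Microana,Scleroma),(Telops,Meroilis)),Zygellus),Ceratella).
Scleroma and Microana share a more recent common ancestor with each other than either does with Telops, so Telops is the least closely related of the three.

Telops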